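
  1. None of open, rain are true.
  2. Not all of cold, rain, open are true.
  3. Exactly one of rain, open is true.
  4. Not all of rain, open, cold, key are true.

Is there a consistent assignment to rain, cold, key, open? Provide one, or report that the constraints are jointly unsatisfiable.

Unsatisfiable — no assignment works.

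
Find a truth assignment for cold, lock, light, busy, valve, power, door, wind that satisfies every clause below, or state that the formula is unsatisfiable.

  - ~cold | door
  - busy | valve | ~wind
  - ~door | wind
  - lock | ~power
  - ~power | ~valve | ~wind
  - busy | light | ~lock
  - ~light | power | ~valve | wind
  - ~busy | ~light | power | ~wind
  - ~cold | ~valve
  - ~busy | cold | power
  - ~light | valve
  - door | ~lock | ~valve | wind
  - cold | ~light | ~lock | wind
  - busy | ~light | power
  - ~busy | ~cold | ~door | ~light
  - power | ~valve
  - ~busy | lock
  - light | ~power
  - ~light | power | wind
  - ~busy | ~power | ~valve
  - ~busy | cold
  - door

Unit clause (door) forces door = True.
In (~door | wind) only wind is left, so wind = True.
Try cold = False:
  (~busy | cold) forces busy = False.
  (busy | valve | ~wind) forces valve = True.
  (~power | ~valve | ~wind) forces power = False.
  clause (power | ~valve) is falsified — backtrack.
So cold = True.
  then (~cold | ~valve) forces valve = False.
  then (~light | valve) forces light = False.
  then (light | ~power) forces power = False.
  then (busy | valve | ~wind) forces busy = True.
  then (~busy | lock) forces lock = True.
All clauses satisfied.

cold = True; lock = True; light = False; busy = True; valve = False; power = False; door = True; wind = True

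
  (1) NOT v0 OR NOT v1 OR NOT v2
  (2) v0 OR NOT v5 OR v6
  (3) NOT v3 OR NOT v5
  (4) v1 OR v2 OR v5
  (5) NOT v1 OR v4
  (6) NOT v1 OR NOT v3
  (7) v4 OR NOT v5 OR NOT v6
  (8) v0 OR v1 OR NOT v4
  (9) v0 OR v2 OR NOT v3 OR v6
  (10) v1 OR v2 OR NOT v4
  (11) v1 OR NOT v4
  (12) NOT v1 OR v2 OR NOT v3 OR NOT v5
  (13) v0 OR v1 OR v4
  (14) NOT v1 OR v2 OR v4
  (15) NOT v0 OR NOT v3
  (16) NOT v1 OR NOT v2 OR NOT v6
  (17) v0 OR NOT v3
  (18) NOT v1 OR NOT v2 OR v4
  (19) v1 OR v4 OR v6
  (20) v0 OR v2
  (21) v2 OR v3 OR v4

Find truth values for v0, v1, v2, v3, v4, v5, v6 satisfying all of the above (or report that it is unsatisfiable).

v0 = True, v1 = False, v2 = True, v3 = False, v4 = False, v5 = False, v6 = True

Set v0 = True.
  then (NOT v0 OR NOT v3) forces v3 = False.
Set v1 = False.
  then (v1 OR NOT v4) forces v4 = False.
  then (v1 OR v4 OR v6) forces v6 = True.
  then (v2 OR v3 OR v4) forces v2 = True.
  then (v4 OR NOT v5 OR NOT v6) forces v5 = False.
All clauses satisfied.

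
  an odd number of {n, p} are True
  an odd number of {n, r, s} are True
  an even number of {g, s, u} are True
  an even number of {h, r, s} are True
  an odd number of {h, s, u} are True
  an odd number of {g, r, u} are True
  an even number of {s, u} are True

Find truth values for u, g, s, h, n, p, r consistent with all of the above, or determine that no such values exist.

u = False, g = False, s = False, h = True, n = False, p = True, r = True

{n, p}: 1 true → odd ✓
{n, r, s}: 1 true → odd ✓
{g, s, u}: 0 true → even ✓
{h, r, s}: 2 true → even ✓
{h, s, u}: 1 true → odd ✓
{g, r, u}: 1 true → odd ✓
{s, u}: 0 true → even ✓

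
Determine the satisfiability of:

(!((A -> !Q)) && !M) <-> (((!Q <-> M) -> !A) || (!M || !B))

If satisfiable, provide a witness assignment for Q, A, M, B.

Q = True; A = True; M = False; B = False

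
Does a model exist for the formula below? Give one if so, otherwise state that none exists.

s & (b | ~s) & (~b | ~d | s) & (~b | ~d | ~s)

d = False; b = True; s = True

Unit clause (s) forces s = True.
In (b | ~s) only b is left, so b = True.
In (~b | ~d | ~s) only ~d is left, so d = False.
Check each clause:
  (s): s holds.
  (b | ~s): b holds.
  (~b | ~d | s): ~d holds.
  (~b | ~d | ~s): ~d holds.
All clauses satisfied.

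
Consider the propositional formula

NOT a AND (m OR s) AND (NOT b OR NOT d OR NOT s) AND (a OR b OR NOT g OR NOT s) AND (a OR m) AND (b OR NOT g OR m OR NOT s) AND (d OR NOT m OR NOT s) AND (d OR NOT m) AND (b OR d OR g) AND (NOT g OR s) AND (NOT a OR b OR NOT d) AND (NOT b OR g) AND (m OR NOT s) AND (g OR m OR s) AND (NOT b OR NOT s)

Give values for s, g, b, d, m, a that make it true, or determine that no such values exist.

Unit clause (NOT a) forces a = False.
In (a OR m) only m is left, so m = True.
In (d OR NOT m) only d is left, so d = True.
Set s = False.
  then (NOT g OR s) forces g = False.
  then (NOT b OR g) forces b = False.
All clauses satisfied.

s=F; g=F; b=F; d=T; m=T; a=F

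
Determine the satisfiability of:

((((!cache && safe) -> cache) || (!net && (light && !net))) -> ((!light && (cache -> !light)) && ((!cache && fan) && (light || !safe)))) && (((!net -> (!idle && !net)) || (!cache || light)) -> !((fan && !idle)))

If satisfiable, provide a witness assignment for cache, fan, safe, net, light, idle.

cache = False, fan = False, safe = True, net = True, light = True, idle = False

  (((!cache && safe) -> cache) || (!net && (light && !net))) -> ((!light && (cache -> !light)) && ((!cache && fan) && (light || !safe))) = True
    ((!cache && safe) -> cache) || (!net && (light && !net)) = False
      (!cache && safe) -> cache = False
        !cache && safe = True
          !cache = True
      !net && (light && !net) = False
        !net = False
        light && !net = False
          !net = False
    (!light && (cache -> !light)) && ((!cache && fan) && (light || !safe)) = False
      !light && (cache -> !light) = False
        !light = False
        cache -> !light = True
          !light = False
      (!cache && fan) && (light || !safe) = False
        !cache && fan = False
          !cache = True
        light || !safe = True
          !safe = False
  ((!net -> (!idle && !net)) || (!cache || light)) -> !((fan && !idle)) = True
    (!net -> (!idle && !net)) || (!cache || light) = True
      !net -> (!idle && !net) = True
        !net = False
        !idle && !net = False
          !idle = True
          !net = False
      !cache || light = True
        !cache = True
    !((fan && !idle)) = True
      fan && !idle = False
        !idle = True
Both conjuncts True, so the formula holds.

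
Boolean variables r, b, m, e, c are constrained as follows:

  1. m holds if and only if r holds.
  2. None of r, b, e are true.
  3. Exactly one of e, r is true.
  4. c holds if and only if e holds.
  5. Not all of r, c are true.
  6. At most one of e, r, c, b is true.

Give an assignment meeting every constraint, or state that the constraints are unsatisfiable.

Case e = True:
  Constraint (2) is violated (e=T) — contradiction.
Case e = False:
  (2) forces r = False.
  Constraint (3) is violated (e=F, r=F) — contradiction.
Both cases fail — unsatisfiable.

Unsatisfiable — no assignment works.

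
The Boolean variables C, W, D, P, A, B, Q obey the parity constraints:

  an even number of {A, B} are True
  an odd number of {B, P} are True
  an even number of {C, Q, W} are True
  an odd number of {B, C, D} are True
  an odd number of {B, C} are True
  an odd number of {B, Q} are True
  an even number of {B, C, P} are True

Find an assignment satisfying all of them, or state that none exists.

C = True; W = False; D = False; P = True; A = False; B = False; Q = True

{A, B}: 0 true → even ✓
{B, P}: 1 true → odd ✓
{C, Q, W}: 2 true → even ✓
{B, C, D}: 1 true → odd ✓
{B, C}: 1 true → odd ✓
{B, Q}: 1 true → odd ✓
{B, C, P}: 2 true → even ✓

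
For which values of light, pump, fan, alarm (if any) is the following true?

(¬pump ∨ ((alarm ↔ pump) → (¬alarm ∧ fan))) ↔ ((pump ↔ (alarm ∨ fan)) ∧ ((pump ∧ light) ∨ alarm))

light = True, pump = True, fan = True, alarm = False

  (¬pump ∨ ((alarm ↔ pump) → (¬alarm ∧ fan))) ↔ ((pump ↔ (alarm ∨ fan)) ∧ ((pump ∧ light) ∨ alarm)) = True
    ¬pump ∨ ((alarm ↔ pump) → (¬alarm ∧ fan)) = True
      ¬pump = False
      (alarm ↔ pump) → (¬alarm ∧ fan) = True
        alarm ↔ pump = False
        ¬alarm ∧ fan = True
          ¬alarm = True
    (pump ↔ (alarm ∨ fan)) ∧ ((pump ∧ light) ∨ alarm) = True
      pump ↔ (alarm ∨ fan) = True
        alarm ∨ fan = True
      (pump ∧ light) ∨ alarm = True
        pump ∧ light = True
The formula evaluates to True.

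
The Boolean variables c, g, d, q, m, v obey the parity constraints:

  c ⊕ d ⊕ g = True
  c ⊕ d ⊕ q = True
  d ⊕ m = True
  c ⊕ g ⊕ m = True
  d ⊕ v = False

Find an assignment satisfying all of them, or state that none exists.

No satisfying assignment exists.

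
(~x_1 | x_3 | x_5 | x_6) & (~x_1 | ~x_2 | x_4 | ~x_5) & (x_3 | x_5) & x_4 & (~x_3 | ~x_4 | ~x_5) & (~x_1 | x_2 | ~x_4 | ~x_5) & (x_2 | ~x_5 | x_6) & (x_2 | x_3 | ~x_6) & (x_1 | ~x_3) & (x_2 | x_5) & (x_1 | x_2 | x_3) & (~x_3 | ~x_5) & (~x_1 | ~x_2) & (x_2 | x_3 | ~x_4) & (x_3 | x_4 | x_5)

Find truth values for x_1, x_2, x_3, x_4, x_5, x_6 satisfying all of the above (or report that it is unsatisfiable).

Unit clause (x_4) forces x_4 = True.
Try x_1 = True:
  (~x_1 | ~x_2) forces x_2 = False.
  (~x_1 | x_2 | ~x_4 | ~x_5) forces x_5 = False.
  clause (x_2 | x_5) is falsified — backtrack.
So x_1 = False.
  then (x_1 | ~x_3) forces x_3 = False.
  then (x_1 | x_2 | x_3) forces x_2 = True.
  then (x_3 | x_5) forces x_5 = True.
Set x_6 = True.
All clauses satisfied.

x_1: False, x_2: True, x_3: False, x_4: True, x_5: True, x_6: True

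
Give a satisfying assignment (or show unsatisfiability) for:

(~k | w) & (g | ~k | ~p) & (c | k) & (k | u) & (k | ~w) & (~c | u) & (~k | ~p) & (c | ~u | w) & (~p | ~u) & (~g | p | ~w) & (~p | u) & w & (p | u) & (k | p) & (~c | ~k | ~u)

k = True, u = True, w = True, p = False, c = False, g = False

Unit clause (w) forces w = True.
In (k | ~w) only k is left, so k = True.
In (~k | ~p) only ~p is left, so p = False.
In (~g | p | ~w) only ~g is left, so g = False.
In (p | u) only u is left, so u = True.
In (~c | ~k | ~u) only ~c is left, so c = False.
All clauses satisfied.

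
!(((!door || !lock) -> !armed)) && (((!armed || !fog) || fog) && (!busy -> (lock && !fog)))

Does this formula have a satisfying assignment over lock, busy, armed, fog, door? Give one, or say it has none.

lock = False; busy = True; armed = True; fog = True; door = True

  !(((!door || !lock) -> !armed)) = True
    (!door || !lock) -> !armed = False
      !door || !lock = True
        !door = False
        !lock = True
      !armed = False
  ((!armed || !fog) || fog) && (!busy -> (lock && !fog)) = True
    (!armed || !fog) || fog = True
      !armed || !fog = False
        !armed = False
        !fog = False
    !busy -> (lock && !fog) = True
      !busy = False
      lock && !fog = False
        !fog = False
Both conjuncts True, so the formula holds.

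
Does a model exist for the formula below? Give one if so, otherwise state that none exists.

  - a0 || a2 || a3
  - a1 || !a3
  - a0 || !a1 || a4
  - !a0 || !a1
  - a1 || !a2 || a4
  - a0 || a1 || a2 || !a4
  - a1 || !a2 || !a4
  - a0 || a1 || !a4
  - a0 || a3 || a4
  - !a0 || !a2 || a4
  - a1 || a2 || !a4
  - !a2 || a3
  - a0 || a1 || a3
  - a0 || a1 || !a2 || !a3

a0 = False; a1 = True; a2 = True; a3 = True; a4 = True

Set a0 = False.
Try a1 = False:
  (a1 || !a3) forces a3 = False.
  clause (a0 || a1 || a3) is falsified — backtrack.
So a1 = True.
  then (a0 || !a1 || a4) forces a4 = True.
Set a2 = True.
  then (!a2 || a3) forces a3 = True.
All clauses satisfied.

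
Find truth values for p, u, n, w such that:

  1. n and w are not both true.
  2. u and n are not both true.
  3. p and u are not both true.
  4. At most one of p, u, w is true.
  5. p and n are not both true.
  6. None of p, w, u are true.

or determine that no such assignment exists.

p=F, u=F, n=T, w=F

  (1) n=T, w=F — not both ✓
  (2) u=F, n=T — not both ✓
  (3) p=F, u=F — not both ✓
  (4) {p, u, w}: 0 true — at most one ✓
  (5) p=F, n=T — not both ✓
  (6) {p, w, u}: 0 true — none ✓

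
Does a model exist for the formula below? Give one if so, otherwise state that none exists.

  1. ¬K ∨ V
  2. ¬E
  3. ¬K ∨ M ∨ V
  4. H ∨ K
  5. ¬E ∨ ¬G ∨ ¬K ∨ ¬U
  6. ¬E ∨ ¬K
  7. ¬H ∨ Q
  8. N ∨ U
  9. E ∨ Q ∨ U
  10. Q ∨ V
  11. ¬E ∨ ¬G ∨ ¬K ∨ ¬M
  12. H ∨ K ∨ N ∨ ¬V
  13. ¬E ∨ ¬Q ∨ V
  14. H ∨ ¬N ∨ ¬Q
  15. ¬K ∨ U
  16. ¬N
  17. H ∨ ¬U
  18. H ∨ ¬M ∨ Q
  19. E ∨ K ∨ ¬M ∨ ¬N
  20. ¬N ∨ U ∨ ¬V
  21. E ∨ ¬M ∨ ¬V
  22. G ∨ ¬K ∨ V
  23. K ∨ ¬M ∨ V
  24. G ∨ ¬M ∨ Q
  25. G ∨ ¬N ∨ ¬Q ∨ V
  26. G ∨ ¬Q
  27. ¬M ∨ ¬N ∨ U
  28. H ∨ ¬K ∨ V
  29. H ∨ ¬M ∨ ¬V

V = True, K = False, E = False, Q = True, G = True, M = False, N = False, U = True, H = True

Unit clause (¬E) forces E = False.
Unit clause (¬N) forces N = False.
In (N ∨ U) only U is left, so U = True.
In (H ∨ ¬U) only H is left, so H = True.
In (¬H ∨ Q) only Q is left, so Q = True.
In (G ∨ ¬Q) only G is left, so G = True.
Set V = True.
  then (E ∨ ¬M ∨ ¬V) forces M = False.
Set K = False.
All clauses satisfied.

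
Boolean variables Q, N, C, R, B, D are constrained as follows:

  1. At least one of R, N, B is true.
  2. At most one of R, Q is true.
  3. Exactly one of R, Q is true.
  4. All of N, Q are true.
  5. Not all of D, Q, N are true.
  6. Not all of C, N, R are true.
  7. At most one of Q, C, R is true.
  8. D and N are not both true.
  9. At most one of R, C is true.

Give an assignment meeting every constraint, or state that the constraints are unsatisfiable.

Q = True; N = True; C = False; R = False; B = False; D = False

  (1) {R, N, B}: 1 true — at least one ✓
  (2) {R, Q}: 1 true — at most one ✓
  (3) {R, Q}: 1 true — exactly one ✓
  (4) {N, Q}: all 2 true ✓
  (5) {D, Q, N}: 2/3 true — not all ✓
  (6) {C, N, R}: 1/3 true — not all ✓
  (7) {Q, C, R}: 1 true — at most one ✓
  (8) D=F, N=T — not both ✓
  (9) {R, C}: 0 true — at most one ✓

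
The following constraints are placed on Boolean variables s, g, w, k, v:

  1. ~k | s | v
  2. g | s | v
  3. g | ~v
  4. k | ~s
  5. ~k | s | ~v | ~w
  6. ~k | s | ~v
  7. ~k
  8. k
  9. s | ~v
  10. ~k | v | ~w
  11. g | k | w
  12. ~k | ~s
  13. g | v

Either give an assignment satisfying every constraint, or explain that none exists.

Unsatisfiable — no assignment works.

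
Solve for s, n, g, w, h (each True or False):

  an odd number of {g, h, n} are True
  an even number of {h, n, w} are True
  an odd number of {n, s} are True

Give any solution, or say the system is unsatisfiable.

s: False, n: True, g: False, w: True, h: False

{g, h, n}: 1 true → odd ✓
{h, n, w}: 2 true → even ✓
{n, s}: 1 true → odd ✓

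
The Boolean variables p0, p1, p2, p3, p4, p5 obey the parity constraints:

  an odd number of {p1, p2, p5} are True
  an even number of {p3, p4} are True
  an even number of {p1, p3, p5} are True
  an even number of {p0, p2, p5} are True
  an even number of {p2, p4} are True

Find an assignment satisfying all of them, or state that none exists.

The formula is unsatisfiable.

Adding constraints 1, 2, 3, 5 mod 2: every variable appears an even number of times on the left, so the left side is 0.
But the right sides sum to 1 (mod 2). 0 ≠ 1 — the system is inconsistent.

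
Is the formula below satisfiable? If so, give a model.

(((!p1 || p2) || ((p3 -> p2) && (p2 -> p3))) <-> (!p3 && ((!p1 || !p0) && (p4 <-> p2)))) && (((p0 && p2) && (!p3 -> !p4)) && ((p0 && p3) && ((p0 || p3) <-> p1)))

The formula is unsatisfiable.

Case p3 = True: the formula simplifies to !(((!p1 || p2) || p2)) && ((p0 && p2) && (p0 && p1)).
  p2 = True: the conjunct !(((!p1 || p2) || p2)) becomes !((True || True)) = False.
  p2 = False: the conjunct p2 is False.
Case p3 = False: the conjunct p3 is False.
Both cases fail — unsatisfiable.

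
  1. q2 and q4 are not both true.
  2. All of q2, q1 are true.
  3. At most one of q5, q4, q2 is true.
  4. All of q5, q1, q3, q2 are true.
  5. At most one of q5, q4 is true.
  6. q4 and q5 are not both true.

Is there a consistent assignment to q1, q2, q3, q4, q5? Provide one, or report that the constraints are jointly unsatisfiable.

Case q5 = True:
  (2) forces q2 = True.
  Constraint (3) is violated (q5=T, q2=T) — contradiction.
Case q5 = False:
  Constraint (4) is violated (q5=F) — contradiction.
Both cases fail — unsatisfiable.

The formula is unsatisfiable.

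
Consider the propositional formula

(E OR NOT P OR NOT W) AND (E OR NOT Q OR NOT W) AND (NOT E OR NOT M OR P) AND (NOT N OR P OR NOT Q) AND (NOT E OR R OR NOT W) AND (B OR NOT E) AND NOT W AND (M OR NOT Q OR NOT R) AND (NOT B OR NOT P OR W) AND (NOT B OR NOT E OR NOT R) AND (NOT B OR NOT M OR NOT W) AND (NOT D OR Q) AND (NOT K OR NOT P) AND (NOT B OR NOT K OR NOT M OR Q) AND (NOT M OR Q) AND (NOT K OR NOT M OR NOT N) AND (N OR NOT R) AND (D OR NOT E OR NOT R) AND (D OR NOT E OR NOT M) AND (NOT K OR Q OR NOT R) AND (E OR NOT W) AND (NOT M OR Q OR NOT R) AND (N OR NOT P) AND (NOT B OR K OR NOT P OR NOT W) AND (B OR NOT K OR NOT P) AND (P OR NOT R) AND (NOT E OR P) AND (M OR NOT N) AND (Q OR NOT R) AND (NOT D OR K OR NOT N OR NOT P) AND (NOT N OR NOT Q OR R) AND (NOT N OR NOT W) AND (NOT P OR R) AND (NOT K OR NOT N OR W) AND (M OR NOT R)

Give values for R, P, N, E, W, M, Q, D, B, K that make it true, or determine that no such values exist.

Unit clause (NOT W) forces W = False.
Set R = False.
  then (NOT P OR R) forces P = False.
  then (NOT E OR P) forces E = False.
Try N = True:
  (NOT N OR P OR NOT Q) forces Q = False.
  (NOT D OR Q) forces D = False.
  (NOT M OR Q) forces M = False.
  clause (M OR NOT N) is falsified — backtrack.
So N = False.
Set M = True.
  then (NOT M OR Q) forces Q = True.
Set D = True.
Set B = False.
Set K = False.
All clauses satisfied.

R = False; P = False; N = False; E = False; W = False; M = True; Q = True; D = True; B = False; K = False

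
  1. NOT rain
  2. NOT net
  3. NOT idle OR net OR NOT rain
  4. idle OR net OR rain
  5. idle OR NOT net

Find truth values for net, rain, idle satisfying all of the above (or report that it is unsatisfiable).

Unit clause (NOT rain) forces rain = False.
Unit clause (NOT net) forces net = False.
In (idle OR net OR rain) only idle is left, so idle = True.
Check each clause:
  (NOT rain): NOT rain holds.
  (NOT net): NOT net holds.
  (NOT idle OR net OR NOT rain): NOT rain holds.
  (idle OR net OR rain): idle holds.
  (idle OR NOT net): idle holds.
All clauses satisfied.

net = False; rain = False; idle = True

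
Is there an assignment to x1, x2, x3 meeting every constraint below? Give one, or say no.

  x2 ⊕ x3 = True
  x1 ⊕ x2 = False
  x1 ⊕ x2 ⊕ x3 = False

x1 = True; x2 = True; x3 = False

x2 ⊕ x3 = T ⊕ F = True ✓
x1 ⊕ x2 = T ⊕ T = False ✓
x1 ⊕ x2 ⊕ x3 = T ⊕ T ⊕ F = False ✓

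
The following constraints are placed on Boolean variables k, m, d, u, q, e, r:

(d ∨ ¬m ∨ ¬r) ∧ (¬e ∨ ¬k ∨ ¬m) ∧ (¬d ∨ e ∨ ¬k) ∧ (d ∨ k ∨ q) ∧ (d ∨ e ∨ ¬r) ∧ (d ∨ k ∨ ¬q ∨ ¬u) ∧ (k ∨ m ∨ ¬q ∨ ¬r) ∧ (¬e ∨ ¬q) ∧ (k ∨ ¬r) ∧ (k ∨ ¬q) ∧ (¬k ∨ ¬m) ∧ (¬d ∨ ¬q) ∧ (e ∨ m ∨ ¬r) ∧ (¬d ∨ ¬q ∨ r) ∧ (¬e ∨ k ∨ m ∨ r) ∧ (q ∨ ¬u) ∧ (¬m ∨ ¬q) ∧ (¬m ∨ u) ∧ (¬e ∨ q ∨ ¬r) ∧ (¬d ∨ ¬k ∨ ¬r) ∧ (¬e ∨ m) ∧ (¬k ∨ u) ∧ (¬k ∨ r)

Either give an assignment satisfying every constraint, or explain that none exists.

k = False, m = False, d = True, u = False, q = False, e = False, r = False

Try k = True:
  (¬k ∨ ¬m) forces m = False.
  (¬e ∨ m) forces e = False.
  (¬d ∨ e ∨ ¬k) forces d = False.
  (d ∨ e ∨ ¬r) forces r = False.
  clause (¬k ∨ r) is falsified — backtrack.
So k = False.
  then (k ∨ ¬r) forces r = False.
  then (k ∨ ¬q) forces q = False.
  then (q ∨ ¬u) forces u = False.
  then (¬m ∨ u) forces m = False.
  then (¬e ∨ m) forces e = False.
  then (d ∨ k ∨ q) forces d = True.
All clauses satisfied.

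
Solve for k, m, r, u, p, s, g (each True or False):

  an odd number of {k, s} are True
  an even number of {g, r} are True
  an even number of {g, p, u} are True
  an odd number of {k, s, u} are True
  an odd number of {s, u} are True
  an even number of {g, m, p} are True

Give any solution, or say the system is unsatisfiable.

k = False, m = False, r = False, u = False, p = False, s = True, g = False

{k, s}: 1 true → odd ✓
{g, r}: 0 true → even ✓
{g, p, u}: 0 true → even ✓
{k, s, u}: 1 true → odd ✓
{s, u}: 1 true → odd ✓
{g, m, p}: 0 true → even ✓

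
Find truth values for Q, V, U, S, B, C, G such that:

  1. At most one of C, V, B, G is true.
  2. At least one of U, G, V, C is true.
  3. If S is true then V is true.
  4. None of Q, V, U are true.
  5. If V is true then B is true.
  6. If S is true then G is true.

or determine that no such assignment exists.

Q: False; V: False; U: False; S: False; B: False; C: False; G: True

  (1) {C, V, B, G}: 1 true — at most one ✓
  (2) {U, G, V, C}: 1 true — at least one ✓
  (3) S=F ⇒ V: vacuous ✓
  (4) {Q, V, U}: 0 true — none ✓
  (5) V=F ⇒ B: vacuous ✓
  (6) S=F ⇒ G: vacuous ✓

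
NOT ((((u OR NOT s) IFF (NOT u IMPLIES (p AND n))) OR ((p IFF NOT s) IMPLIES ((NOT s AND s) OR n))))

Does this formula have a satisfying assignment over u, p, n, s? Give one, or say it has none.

u = False; p = True; n = False; s = False

  NOT ((((u OR NOT s) IFF (NOT u IMPLIES (p AND n))) OR ((p IFF NOT s) IMPLIES ((NOT s AND s) OR n)))) = True
    ((u OR NOT s) IFF (NOT u IMPLIES (p AND n))) OR ((p IFF NOT s) IMPLIES ((NOT s AND s) OR n)) = False
      (u OR NOT s) IFF (NOT u IMPLIES (p AND n)) = False
        u OR NOT s = True
          NOT s = True
        NOT u IMPLIES (p AND n) = False
          NOT u = True
          p AND n = False
      (p IFF NOT s) IMPLIES ((NOT s AND s) OR n) = False
        p IFF NOT s = True
          NOT s = True
        (NOT s AND s) OR n = False
          NOT s AND s = False
            NOT s = True
The formula evaluates to True.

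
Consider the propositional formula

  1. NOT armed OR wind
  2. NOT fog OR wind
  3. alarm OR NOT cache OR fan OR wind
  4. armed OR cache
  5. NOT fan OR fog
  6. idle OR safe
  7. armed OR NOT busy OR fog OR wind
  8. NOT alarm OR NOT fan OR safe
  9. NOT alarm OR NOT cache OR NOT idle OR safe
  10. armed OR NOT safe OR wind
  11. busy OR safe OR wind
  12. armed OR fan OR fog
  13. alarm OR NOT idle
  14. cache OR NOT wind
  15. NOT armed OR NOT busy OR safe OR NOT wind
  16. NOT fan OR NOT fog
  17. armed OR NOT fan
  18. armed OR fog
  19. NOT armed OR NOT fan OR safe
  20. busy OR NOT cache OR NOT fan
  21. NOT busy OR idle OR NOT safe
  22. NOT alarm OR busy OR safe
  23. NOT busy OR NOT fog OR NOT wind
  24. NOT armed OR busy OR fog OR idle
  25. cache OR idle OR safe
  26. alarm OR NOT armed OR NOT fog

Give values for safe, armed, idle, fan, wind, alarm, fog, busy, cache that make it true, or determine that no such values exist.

safe: True, armed: True, idle: True, fan: False, wind: True, alarm: True, fog: False, busy: True, cache: True

Set safe = True.
Set armed = True.
  then (NOT armed OR wind) forces wind = True.
  then (cache OR NOT wind) forces cache = True.
Set idle = True.
  then (alarm OR NOT idle) forces alarm = True.
Try fan = True:
  (NOT fan OR fog) forces fog = True.
  clause (NOT fan OR NOT fog) is falsified — backtrack.
So fan = False.
Set fog = False.
Set busy = True.
All clauses satisfied.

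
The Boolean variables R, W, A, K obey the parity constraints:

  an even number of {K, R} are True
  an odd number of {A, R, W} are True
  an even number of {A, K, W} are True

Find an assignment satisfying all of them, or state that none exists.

Adding constraints 1, 2, 3 mod 2: every variable appears an even number of times on the left, so the left side is 0.
But the right sides sum to 1 (mod 2). 0 ≠ 1 — the system is inconsistent.

UNSATISFIABLE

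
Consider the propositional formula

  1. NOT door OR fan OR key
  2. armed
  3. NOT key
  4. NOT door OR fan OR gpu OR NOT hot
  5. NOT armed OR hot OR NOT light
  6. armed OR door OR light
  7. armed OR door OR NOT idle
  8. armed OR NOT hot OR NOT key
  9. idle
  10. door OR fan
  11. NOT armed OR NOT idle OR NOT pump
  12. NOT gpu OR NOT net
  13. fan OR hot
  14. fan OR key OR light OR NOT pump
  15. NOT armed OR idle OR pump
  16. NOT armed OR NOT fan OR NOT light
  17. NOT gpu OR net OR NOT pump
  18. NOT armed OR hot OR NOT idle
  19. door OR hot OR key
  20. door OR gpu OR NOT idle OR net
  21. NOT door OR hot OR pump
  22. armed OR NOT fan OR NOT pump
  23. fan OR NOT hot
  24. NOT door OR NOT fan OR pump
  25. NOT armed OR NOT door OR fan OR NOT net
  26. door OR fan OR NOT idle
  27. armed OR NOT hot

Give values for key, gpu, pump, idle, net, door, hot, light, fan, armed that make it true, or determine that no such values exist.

key = False; gpu = False; pump = False; idle = True; net = True; door = False; hot = True; light = False; fan = True; armed = True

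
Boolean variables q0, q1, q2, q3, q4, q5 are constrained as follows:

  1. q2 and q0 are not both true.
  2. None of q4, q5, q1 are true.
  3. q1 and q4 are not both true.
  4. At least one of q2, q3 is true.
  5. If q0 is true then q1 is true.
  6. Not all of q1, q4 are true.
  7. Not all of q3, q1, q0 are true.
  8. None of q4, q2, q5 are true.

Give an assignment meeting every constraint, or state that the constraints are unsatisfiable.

q0: False, q1: False, q2: False, q3: True, q4: False, q5: False

  (1) q2=F, q0=F — not both ✓
  (2) {q4, q5, q1}: 0 true — none ✓
  (3) q1=F, q4=F — not both ✓
  (4) {q2, q3}: 1 true — at least one ✓
  (5) q0=F ⇒ q1: vacuous ✓
  (6) {q1, q4}: 0/2 true — not all ✓
  (7) {q3, q1, q0}: 1/3 true — not all ✓
  (8) {q4, q2, q5}: 0 true — none ✓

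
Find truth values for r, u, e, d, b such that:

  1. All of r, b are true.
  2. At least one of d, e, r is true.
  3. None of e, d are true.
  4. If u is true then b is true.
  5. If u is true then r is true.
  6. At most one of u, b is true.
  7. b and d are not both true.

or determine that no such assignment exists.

r = True, u = False, e = False, d = False, b = True

  (1) {r, b}: all 2 true ✓
  (2) {d, e, r}: 1 true — at least one ✓
  (3) {e, d}: 0 true — none ✓
  (4) u=F ⇒ b: vacuous ✓
  (5) u=F ⇒ r: vacuous ✓
  (6) {u, b}: 1 true — at most one ✓
  (7) b=T, d=F — not both ✓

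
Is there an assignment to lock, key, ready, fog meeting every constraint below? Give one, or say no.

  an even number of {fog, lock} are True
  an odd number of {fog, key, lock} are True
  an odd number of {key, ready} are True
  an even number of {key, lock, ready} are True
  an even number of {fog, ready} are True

Adding constraints 2, 4, 5 mod 2: every variable appears an even number of times on the left, so the left side is 0.
But the right sides sum to 1 (mod 2). 0 ≠ 1 — the system is inconsistent.

Unsatisfiable — no assignment works.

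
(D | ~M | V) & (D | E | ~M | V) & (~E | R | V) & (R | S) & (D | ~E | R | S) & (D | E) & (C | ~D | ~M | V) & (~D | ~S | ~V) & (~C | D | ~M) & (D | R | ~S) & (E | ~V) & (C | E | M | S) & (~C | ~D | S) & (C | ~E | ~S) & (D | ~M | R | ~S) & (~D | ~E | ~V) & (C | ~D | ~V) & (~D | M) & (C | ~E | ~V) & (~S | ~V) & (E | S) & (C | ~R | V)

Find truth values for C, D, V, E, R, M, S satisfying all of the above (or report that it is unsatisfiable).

Set C = True.
Set D = True.
  then (~C | ~D | S) forces S = True.
  then (~D | M) forces M = True.
  then (~S | ~V) forces V = False.
Set E = False.
Set R = True.
All clauses satisfied.

C=T, D=T, V=F, E=F, R=T, M=T, S=T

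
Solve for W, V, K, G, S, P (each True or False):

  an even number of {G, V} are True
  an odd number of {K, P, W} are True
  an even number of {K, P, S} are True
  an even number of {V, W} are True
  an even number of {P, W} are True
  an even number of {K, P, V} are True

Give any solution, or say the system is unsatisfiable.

Adding constraints 2, 4, 6 mod 2: every variable appears an even number of times on the left, so the left side is 0.
But the right sides sum to 1 (mod 2). 0 ≠ 1 — the system is inconsistent.

Unsatisfiable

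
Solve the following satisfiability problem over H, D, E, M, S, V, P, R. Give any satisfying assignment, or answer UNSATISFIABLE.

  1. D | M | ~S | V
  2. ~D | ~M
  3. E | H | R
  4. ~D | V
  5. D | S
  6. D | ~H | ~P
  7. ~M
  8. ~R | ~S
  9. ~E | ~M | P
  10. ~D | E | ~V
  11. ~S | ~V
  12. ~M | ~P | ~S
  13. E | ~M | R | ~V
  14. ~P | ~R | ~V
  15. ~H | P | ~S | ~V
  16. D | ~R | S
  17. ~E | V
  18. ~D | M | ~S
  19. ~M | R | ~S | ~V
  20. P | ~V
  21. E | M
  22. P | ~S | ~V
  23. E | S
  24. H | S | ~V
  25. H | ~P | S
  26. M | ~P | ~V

The formula is unsatisfiable.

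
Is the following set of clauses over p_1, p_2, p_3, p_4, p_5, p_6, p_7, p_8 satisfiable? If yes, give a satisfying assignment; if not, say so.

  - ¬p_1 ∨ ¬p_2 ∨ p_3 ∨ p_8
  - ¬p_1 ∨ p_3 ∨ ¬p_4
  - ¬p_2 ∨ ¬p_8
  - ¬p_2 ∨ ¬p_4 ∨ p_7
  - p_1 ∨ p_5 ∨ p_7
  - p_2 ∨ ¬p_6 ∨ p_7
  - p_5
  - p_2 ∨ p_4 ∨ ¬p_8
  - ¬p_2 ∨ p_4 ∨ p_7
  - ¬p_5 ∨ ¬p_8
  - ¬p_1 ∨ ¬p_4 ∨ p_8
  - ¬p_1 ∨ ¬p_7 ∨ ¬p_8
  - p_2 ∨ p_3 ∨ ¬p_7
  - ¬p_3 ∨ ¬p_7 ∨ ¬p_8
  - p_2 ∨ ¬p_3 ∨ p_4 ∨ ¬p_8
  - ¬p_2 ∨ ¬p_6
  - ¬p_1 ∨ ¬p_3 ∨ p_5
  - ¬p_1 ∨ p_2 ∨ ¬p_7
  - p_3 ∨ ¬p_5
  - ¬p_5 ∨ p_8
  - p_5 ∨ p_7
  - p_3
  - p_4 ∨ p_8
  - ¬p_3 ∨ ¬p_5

Unsatisfiable — no assignment works.

Case p_3 = True:
  (p_5) forces p_5 = True.
  Clause (¬p_3 ∨ ¬p_5) is falsified — contradiction.
Case p_3 = False:
  Clause (p_3) is falsified — contradiction.
Both cases fail, so the formula is unsatisfiable.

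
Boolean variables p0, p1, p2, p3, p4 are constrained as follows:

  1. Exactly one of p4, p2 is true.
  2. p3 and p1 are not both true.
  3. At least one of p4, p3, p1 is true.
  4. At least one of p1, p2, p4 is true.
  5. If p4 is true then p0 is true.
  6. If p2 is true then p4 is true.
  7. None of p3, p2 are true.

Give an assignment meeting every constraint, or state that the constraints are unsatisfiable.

p0 = True; p1 = False; p2 = False; p3 = False; p4 = True

  (1) {p4, p2}: 1 true — exactly one ✓
  (2) p3=F, p1=F — not both ✓
  (3) {p4, p3, p1}: 1 true — at least one ✓
  (4) {p1, p2, p4}: 1 true — at least one ✓
  (5) p4=T ⇒ p0: T ✓
  (6) p2=F ⇒ p4: vacuous ✓
  (7) {p3, p2}: 0 true — none ✓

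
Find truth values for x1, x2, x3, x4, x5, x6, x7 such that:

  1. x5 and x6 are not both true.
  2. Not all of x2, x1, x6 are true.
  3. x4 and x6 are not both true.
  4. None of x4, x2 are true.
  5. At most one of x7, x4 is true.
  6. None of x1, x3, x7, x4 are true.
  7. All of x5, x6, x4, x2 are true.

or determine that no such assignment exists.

The formula is unsatisfiable.

Case x2 = True:
  Constraint (4) is violated (x2=T) — contradiction.
Case x2 = False:
  Constraint (7) is violated (x2=F) — contradiction.
Both cases fail — unsatisfiable.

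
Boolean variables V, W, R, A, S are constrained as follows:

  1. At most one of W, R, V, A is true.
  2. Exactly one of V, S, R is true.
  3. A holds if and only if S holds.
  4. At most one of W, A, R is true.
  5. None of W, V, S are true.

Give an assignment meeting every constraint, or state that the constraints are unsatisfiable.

V: False, W: False, R: True, A: False, S: False

  (1) {W, R, V, A}: 1 true — at most one ✓
  (2) {V, S, R}: 1 true — exactly one ✓
  (3) A=F, S=F — same ✓
  (4) {W, A, R}: 1 true — at most one ✓
  (5) {W, V, S}: 0 true — none ✓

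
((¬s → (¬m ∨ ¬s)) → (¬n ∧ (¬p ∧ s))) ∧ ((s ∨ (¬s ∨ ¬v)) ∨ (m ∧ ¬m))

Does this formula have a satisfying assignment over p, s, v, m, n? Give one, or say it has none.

p = False; s = True; v = False; m = False; n = False

  (¬s → (¬m ∨ ¬s)) → (¬n ∧ (¬p ∧ s)) = True
    ¬s → (¬m ∨ ¬s) = True
      ¬s = False
      ¬m ∨ ¬s = True
        ¬m = True
        ¬s = False
    ¬n ∧ (¬p ∧ s) = True
      ¬n = True
      ¬p ∧ s = True
        ¬p = True
  (s ∨ (¬s ∨ ¬v)) ∨ (m ∧ ¬m) = True
    s ∨ (¬s ∨ ¬v) = True
      ¬s ∨ ¬v = True
        ¬s = False
        ¬v = True
    m ∧ ¬m = False
      ¬m = True
Both conjuncts True, so the formula holds.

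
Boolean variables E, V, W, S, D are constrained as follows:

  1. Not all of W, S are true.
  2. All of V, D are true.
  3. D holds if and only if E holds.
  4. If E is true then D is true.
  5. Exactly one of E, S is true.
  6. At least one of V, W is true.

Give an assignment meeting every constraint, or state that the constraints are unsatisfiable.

E = True, V = True, W = False, S = False, D = True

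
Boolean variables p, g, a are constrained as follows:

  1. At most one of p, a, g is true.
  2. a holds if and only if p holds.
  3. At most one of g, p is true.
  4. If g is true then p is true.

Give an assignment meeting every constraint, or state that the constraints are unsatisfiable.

p = False, g = False, a = False

  (1) {p, a, g}: 0 true — at most one ✓
  (2) a=F, p=F — same ✓
  (3) {g, p}: 0 true — at most one ✓
  (4) g=F ⇒ p: vacuous ✓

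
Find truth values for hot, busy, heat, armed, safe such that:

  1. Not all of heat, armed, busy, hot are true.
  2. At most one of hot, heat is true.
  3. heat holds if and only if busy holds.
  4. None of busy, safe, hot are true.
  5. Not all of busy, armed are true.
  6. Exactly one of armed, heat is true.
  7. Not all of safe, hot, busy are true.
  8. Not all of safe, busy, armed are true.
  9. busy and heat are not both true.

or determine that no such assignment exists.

hot = False, busy = False, heat = False, armed = True, safe = False

  (1) {heat, armed, busy, hot}: 1/4 true — not all ✓
  (2) {hot, heat}: 0 true — at most one ✓
  (3) heat=F, busy=F — same ✓
  (4) {busy, safe, hot}: 0 true — none ✓
  (5) {busy, armed}: 1/2 true — not all ✓
  (6) {armed, heat}: 1 true — exactly one ✓
  (7) {safe, hot, busy}: 0/3 true — not all ✓
  (8) {safe, busy, armed}: 1/3 true — not all ✓
  (9) busy=F, heat=F — not both ✓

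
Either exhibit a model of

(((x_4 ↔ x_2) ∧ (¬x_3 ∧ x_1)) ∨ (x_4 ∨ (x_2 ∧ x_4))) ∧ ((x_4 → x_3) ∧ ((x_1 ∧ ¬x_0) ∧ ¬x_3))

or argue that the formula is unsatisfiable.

x_0 = False, x_1 = True, x_2 = False, x_3 = False, x_4 = False

  ((x_4 ↔ x_2) ∧ (¬x_3 ∧ x_1)) ∨ (x_4 ∨ (x_2 ∧ x_4)) = True
    (x_4 ↔ x_2) ∧ (¬x_3 ∧ x_1) = True
      x_4 ↔ x_2 = True
      ¬x_3 ∧ x_1 = True
        ¬x_3 = True
    x_4 ∨ (x_2 ∧ x_4) = False
      x_2 ∧ x_4 = False
  (x_4 → x_3) ∧ ((x_1 ∧ ¬x_0) ∧ ¬x_3) = True
    x_4 → x_3 = True
    (x_1 ∧ ¬x_0) ∧ ¬x_3 = True
      x_1 ∧ ¬x_0 = True
        ¬x_0 = True
      ¬x_3 = True
Both conjuncts True, so the formula holds.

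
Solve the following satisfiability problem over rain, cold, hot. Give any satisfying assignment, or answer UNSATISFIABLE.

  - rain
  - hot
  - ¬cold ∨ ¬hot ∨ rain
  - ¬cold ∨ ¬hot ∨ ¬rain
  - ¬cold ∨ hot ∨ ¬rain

rain = True, cold = False, hot = True

Unit clause (rain) forces rain = True.
Unit clause (hot) forces hot = True.
In (¬cold ∨ ¬hot ∨ ¬rain) only ¬cold is left, so cold = False.
Check each clause:
  (rain): rain holds.
  (hot): hot holds.
  (¬cold ∨ ¬hot ∨ rain): ¬cold holds.
  (¬cold ∨ ¬hot ∨ ¬rain): ¬cold holds.
  (¬cold ∨ hot ∨ ¬rain): ¬cold holds.
All clauses satisfied.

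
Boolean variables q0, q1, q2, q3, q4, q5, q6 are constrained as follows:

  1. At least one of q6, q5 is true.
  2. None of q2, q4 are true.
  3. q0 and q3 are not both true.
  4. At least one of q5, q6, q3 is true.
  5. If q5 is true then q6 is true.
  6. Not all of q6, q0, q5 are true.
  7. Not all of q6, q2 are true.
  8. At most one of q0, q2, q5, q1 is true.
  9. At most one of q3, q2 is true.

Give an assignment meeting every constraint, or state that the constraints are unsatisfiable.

q0: False; q1: True; q2: False; q3: False; q4: False; q5: False; q6: True

  (1) {q6, q5}: 1 true — at least one ✓
  (2) {q2, q4}: 0 true — none ✓
  (3) q0=F, q3=F — not both ✓
  (4) {q5, q6, q3}: 1 true — at least one ✓
  (5) q5=F ⇒ q6: vacuous ✓
  (6) {q6, q0, q5}: 1/3 true — not all ✓
  (7) {q6, q2}: 1/2 true — not all ✓
  (8) {q0, q2, q5, q1}: 1 true — at most one ✓
  (9) {q3, q2}: 0 true — at most one ✓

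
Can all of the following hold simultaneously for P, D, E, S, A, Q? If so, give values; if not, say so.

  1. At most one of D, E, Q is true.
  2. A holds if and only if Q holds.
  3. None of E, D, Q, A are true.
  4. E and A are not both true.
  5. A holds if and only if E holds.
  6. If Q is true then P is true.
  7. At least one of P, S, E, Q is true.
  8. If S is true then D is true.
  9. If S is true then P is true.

P = True; D = False; E = False; S = False; A = False; Q = False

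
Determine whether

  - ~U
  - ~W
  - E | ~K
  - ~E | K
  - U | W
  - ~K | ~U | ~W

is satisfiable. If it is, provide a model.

Case U = True:
  Clause (~U) is falsified — contradiction.
Case U = False:
  (~W) forces W = False.
  Clause (U | W) is falsified — contradiction.
Both cases fail, so the formula is unsatisfiable.

Unsatisfiable — no assignment works.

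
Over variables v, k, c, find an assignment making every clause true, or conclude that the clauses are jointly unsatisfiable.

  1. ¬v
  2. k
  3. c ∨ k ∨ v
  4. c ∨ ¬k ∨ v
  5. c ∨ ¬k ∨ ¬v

v: False, k: True, c: True

Unit clause (¬v) forces v = False.
Unit clause (k) forces k = True.
In (c ∨ ¬k ∨ v) only c is left, so c = True.
Check each clause:
  (¬v): ¬v holds.
  (k): k holds.
  (c ∨ k ∨ v): c holds.
  (c ∨ ¬k ∨ v): c holds.
  (c ∨ ¬k ∨ ¬v): c holds.
All clauses satisfied.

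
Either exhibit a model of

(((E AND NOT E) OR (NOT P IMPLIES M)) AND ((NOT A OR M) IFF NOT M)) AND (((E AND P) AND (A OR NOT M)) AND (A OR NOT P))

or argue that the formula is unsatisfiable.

Unsatisfiable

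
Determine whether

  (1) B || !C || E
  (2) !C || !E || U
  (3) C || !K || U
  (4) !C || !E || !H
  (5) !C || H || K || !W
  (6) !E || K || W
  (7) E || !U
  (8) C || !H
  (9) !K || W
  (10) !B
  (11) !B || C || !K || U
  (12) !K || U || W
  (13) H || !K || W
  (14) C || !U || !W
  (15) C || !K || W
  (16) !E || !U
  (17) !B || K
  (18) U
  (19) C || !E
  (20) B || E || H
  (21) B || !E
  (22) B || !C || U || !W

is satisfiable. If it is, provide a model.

Case U = True:
  (E || !U) forces E = True.
  Clause (!E || !U) is falsified — contradiction.
Case U = False:
  Clause (U) is falsified — contradiction.
Both cases fail, so the formula is unsatisfiable.

No satisfying assignment exists.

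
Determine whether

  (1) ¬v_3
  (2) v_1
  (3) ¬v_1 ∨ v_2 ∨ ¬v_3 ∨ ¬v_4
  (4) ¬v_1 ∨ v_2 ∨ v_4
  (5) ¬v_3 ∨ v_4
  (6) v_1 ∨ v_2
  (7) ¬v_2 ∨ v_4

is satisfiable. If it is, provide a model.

v_1 = True; v_2 = True; v_3 = False; v_4 = True

Unit clause (¬v_3) forces v_3 = False.
Unit clause (v_1) forces v_1 = True.
Set v_2 = True.
  then (¬v_2 ∨ v_4) forces v_4 = True.
All clauses satisfied.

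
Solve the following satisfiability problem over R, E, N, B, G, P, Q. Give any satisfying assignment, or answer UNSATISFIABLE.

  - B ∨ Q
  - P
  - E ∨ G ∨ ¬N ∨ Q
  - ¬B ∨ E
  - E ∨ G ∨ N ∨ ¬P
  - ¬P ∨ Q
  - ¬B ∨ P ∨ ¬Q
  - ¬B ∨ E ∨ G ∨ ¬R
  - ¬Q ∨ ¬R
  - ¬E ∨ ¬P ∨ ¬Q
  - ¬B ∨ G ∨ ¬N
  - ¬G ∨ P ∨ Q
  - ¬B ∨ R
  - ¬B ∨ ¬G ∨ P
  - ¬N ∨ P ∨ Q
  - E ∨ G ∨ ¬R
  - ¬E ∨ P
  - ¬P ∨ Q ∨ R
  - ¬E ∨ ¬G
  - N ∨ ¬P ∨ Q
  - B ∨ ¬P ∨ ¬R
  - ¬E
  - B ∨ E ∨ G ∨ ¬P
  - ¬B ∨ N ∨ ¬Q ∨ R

R = False, E = False, N = True, B = False, G = True, P = True, Q = True

Unit clause (P) forces P = True.
In (¬P ∨ Q) only Q is left, so Q = True.
In (¬Q ∨ ¬R) only ¬R is left, so R = False.
In (¬E ∨ ¬P ∨ ¬Q) only ¬E is left, so E = False.
In (¬B ∨ R) only ¬B is left, so B = False.
In (B ∨ E ∨ G ∨ ¬P) only G is left, so G = True.
Set N = True.
All clauses satisfied.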